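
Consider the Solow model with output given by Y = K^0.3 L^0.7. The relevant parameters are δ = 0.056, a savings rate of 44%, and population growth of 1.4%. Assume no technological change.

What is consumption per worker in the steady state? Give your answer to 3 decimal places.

At the steady state, Δk = 0, so s·k^α = (n + δ)·k.
Dividing both sides by k: k^(1−α) = s / (n + δ).
k^0.7 = 0.44 / (0.014 + 0.056) = 0.44 / 0.070 = 6.2857
k* = 6.2857^(1/0.7) ≈ 13.8199
y* = (k*)^α = 13.8199^0.3 ≈ 2.1986
c* = (1 − s)·y* = (1 − 0.44) × 2.1986 ≈ 1.2312

c* = 1.231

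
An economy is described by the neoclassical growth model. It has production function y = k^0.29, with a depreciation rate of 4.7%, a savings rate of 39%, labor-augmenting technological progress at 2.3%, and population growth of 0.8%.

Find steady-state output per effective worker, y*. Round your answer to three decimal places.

Steady state requires s·f(k) = (n + g + δ)·k, i.e. s·k^α = (n + g + δ)·k.
Rearranging, k^(1−α) = s / (n + g + δ).
k^0.71 = 0.39 / (0.008 + 0.023 + 0.047) = 0.39 / 0.078 = 5.0000
k* = 5.0000^(1/0.71) ≈ 9.6486
y* = (k*)^α = 9.6486^0.29 ≈ 1.9297

y* ≈ 1.930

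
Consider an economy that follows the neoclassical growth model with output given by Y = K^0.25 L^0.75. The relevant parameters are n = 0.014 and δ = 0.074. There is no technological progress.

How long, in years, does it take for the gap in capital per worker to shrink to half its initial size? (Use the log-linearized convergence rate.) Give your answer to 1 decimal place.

Near the steady state the convergence rate is λ = (1 − α)(n + δ).
λ = (1 − 0.25) × 0.088 = 0.75 × 0.088 = 0.0660
Half-life = ln 2 / λ = 0.6931 / 0.0660 ≈ 10.50 years

about 10.5 years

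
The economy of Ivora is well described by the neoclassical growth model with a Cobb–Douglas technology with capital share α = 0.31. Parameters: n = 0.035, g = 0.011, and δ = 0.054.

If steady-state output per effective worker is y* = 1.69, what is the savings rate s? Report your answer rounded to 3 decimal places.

Steady state requires s·f(k) = (n + g + δ)·k, i.e. s·k^α = (n + g + δ)·k.
Since y* = [s/(n + g + δ)]^(α/(1−α)), we have s/(n + g + δ) = (y*)^((1−α)/α) = 1.69^2.2258 = 3.2154.
Therefore s = 3.2154 × (n + g + δ) = 3.2154 × 0.100 = 0.3215.

s ≈ 0.322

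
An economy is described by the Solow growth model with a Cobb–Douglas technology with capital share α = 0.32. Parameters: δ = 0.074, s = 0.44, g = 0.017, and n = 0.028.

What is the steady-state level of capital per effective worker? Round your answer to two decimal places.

Steady state requires s·f(k) = (n + g + δ)·k, i.e. s·k^α = (n + g + δ)·k.
Dividing both sides by k: k^(1−α) = s / (n + g + δ).
k^0.68 = 0.44 / (0.028 + 0.017 + 0.074) = 0.44 / 0.119 = 3.6975
k* = 3.6975^(1/0.68) ≈ 6.8416

k* = 6.84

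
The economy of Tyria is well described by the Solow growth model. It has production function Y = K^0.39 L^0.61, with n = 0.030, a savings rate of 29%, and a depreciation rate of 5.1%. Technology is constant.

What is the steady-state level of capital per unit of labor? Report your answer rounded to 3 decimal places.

Steady state requires s·f(k) = (n + δ)·k, i.e. s·k^α = (n + δ)·k.
Rearranging, k^(1−α) = s / (n + δ).
k^0.61 = 0.29 / (0.030 + 0.051) = 0.29 / 0.081 = 3.5802
k* = 3.5802^(1/0.61) ≈ 8.0918

k* = 8.092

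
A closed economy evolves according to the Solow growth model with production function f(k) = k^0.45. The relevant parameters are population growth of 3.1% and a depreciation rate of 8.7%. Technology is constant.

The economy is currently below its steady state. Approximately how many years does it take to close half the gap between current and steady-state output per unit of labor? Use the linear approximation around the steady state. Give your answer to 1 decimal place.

Near the steady state the convergence rate is λ = (1 − α)(n + δ).
λ = (1 − 0.45) × 0.118 = 0.55 × 0.118 = 0.0649
Half-life = ln 2 / λ = 0.6931 / 0.0649 ≈ 10.68 years

t_½ ≈ 10.7 years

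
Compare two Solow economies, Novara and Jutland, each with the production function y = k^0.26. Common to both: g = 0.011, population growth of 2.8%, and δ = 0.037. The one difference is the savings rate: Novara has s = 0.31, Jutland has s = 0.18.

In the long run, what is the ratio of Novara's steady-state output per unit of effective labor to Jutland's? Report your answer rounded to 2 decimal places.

Steady-state y* = [s/(n + g + δ)]^(α/(1−α)), so the ratio is [ (s_N/(n + g + δ)_N) / (s_J/(n + g + δ)_J) ]^0.3514.
s_N/(n + g + δ)_N = 0.31/0.076 = 4.0789; s_J/(n + g + δ)_J = 0.18/0.076 = 2.3684.
Ratio = (4.0789/2.3684)^0.3514 = 1.7222^0.3514 ≈ 1.2105

ratio ≈ 1.21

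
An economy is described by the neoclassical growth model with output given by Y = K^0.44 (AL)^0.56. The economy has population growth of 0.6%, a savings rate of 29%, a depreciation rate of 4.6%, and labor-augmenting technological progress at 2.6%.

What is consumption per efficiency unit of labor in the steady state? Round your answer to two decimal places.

c* = 1.99

At the steady state, Δk = 0, so s·k^α = (n + g + δ)·k.
Dividing both sides by k: k^(1−α) = s / (n + g + δ).
k^0.56 = 0.29 / (0.006 + 0.026 + 0.046) = 0.29 / 0.078 = 3.7179
k* = 3.7179^(1/0.56) ≈ 10.4325
y* = (k*)^α = 10.4325^0.44 ≈ 2.8060
c* = (1 − s)·y* = (1 − 0.29) × 2.8060 ≈ 1.9923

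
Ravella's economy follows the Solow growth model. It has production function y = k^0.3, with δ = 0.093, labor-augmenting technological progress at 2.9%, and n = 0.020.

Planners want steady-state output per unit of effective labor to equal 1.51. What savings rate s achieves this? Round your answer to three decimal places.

s ≈ 0.371

In steady state, investment equals break-even investment: s·k^α = (n + g + δ)·k.
Since y* = [s/(n + g + δ)]^(α/(1−α)), we have s/(n + g + δ) = (y*)^((1−α)/α) = 1.51^2.3333 = 2.6158.
Therefore s = 2.6158 × (n + g + δ) = 2.6158 × 0.142 = 0.3714.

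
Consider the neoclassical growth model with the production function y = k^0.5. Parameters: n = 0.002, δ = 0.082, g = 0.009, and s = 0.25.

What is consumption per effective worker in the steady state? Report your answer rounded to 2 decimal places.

c* = 2.02

In steady state, investment equals break-even investment: s·k^α = (n + g + δ)·k.
Rearranging, k^(1−α) = s / (n + g + δ).
k^0.5 = 0.25 / (0.002 + 0.009 + 0.082) = 0.25 / 0.093 = 2.6882
k* = 2.6882^(1/0.5) ≈ 7.2264
y* = (k*)^α = 7.2264^0.5 ≈ 2.6882
c* = (1 − s)·y* = (1 − 0.25) × 2.6882 ≈ 2.0162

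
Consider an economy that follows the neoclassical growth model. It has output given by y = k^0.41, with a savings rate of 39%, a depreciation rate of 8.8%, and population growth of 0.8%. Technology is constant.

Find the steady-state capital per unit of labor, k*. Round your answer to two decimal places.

k* = 10.76

In steady state, investment equals break-even investment: s·k^α = (n + δ)·k.
Rearranging, k^(1−α) = s / (n + δ).
k^0.59 = 0.39 / (0.008 + 0.088) = 0.39 / 0.096 = 4.0625
k* = 4.0625^(1/0.59) ≈ 10.7610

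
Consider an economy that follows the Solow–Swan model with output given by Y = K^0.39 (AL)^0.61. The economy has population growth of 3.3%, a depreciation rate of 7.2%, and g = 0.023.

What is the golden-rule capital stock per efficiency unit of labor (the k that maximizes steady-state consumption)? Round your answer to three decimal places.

The golden rule sets f'(k) = n + g + δ, i.e. α·k^(α−1) = n + g + δ.
So k^(1−α) = α / (n + g + δ) = 0.39 / 0.128 = 3.0469.
k_gold = 3.0469^(1/0.61) ≈ 6.2117

k_gold ≈ 6.212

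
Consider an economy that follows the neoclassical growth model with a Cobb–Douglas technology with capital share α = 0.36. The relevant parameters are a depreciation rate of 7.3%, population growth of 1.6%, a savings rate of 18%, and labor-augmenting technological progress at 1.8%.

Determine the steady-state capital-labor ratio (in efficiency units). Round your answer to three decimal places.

k* = 2.254

At the steady state, Δk = 0, so s·k^α = (n + g + δ)·k.
Dividing both sides by k: k^(1−α) = s / (n + g + δ).
k^0.64 = 0.18 / (0.016 + 0.018 + 0.073) = 0.18 / 0.107 = 1.6822
k* = 1.6822^(1/0.64) ≈ 2.2539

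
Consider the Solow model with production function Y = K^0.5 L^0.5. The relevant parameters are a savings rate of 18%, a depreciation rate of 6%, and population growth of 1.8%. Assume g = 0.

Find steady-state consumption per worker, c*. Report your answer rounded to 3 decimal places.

In steady state, investment equals break-even investment: s·k^α = (n + δ)·k.
Dividing both sides by k: k^(1−α) = s / (n + δ).
k^0.5 = 0.18 / (0.018 + 0.060) = 0.18 / 0.078 = 2.3077
k* = 2.3077^(1/0.5) ≈ 5.3255
y* = (k*)^α = 5.3255^0.5 ≈ 2.3077
c* = (1 − s)·y* = (1 − 0.18) × 2.3077 ≈ 1.8923

c* = 1.892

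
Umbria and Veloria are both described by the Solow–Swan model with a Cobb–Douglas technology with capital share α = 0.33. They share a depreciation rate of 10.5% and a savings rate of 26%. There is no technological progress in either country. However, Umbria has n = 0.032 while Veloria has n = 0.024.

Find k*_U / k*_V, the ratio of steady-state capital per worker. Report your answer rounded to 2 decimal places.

k*_U / k*_V ≈ 0.91

Steady-state k* = [s/(n + δ)]^(1/(1−α)), so the ratio is [ (s_U/(n + δ)_U) / (s_V/(n + δ)_V) ]^1.4925.
s_U/(n + δ)_U = 0.26/0.137 = 1.8978; s_V/(n + δ)_V = 0.26/0.129 = 2.0155.
Ratio = (1.8978/2.0155)^1.4925 = 0.9416^1.4925 ≈ 0.9141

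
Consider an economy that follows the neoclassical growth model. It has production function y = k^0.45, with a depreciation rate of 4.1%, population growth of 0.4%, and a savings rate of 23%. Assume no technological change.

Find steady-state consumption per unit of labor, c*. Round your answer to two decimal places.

c* ≈ 2.93

At the steady state, Δk = 0, so s·k^α = (n + δ)·k.
Rearranging, k^(1−α) = s / (n + δ).
k^0.55 = 0.23 / (0.004 + 0.041) = 0.23 / 0.045 = 5.1111
k* = 5.1111^(1/0.55) ≈ 19.4182
y* = (k*)^α = 19.4182^0.45 ≈ 3.7992
c* = (1 − s)·y* = (1 − 0.23) × 3.7992 ≈ 2.9254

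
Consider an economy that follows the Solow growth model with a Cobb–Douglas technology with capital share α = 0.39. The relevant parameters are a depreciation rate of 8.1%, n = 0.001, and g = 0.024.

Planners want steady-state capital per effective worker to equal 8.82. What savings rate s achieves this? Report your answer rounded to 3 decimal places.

s ≈ 0.400

Steady state requires s·f(k) = (n + g + δ)·k, i.e. s·k^α = (n + g + δ)·k.
So s / (n + g + δ) = (k*)^(1−α) = 8.82^0.61 = 3.7734.
Therefore s = 3.7734 × (n + g + δ) = 3.7734 × 0.106 = 0.4000.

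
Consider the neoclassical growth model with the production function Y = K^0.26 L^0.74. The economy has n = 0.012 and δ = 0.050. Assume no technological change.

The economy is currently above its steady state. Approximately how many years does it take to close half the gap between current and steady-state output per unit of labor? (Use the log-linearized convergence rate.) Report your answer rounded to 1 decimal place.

t_½ ≈ 15.1 years

Near the steady state the convergence rate is λ = (1 − α)(n + δ).
λ = (1 − 0.26) × 0.062 = 0.74 × 0.062 = 0.04588
Half-life = ln 2 / λ = 0.6931 / 0.04588 ≈ 15.11 years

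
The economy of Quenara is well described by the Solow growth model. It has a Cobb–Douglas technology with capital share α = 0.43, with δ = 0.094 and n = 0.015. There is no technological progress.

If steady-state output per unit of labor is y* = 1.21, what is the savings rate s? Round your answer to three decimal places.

s ≈ 0.140

Steady state requires s·f(k) = (n + δ)·k, i.e. s·k^α = (n + δ)·k.
Since y* = [s/(n + δ)]^(α/(1−α)), we have s/(n + δ) = (y*)^((1−α)/α) = 1.21^1.3256 = 1.2875.
Therefore s = 1.2875 × (n + δ) = 1.2875 × 0.109 = 0.1403.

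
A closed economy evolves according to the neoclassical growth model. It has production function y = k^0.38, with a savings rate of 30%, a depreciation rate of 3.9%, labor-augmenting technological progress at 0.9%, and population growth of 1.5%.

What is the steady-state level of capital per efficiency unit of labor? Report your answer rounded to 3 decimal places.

At the steady state, Δk = 0, so s·k^α = (n + g + δ)·k.
Dividing both sides by k: k^(1−α) = s / (n + g + δ).
k^0.62 = 0.30 / (0.015 + 0.009 + 0.039) = 0.30 / 0.063 = 4.7619
k* = 4.7619^(1/0.62) ≈ 12.3935

k* = 12.394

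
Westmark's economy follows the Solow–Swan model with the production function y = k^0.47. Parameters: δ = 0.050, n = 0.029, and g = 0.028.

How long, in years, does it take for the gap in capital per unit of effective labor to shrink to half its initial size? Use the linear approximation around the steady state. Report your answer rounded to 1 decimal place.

Near the steady state the convergence rate is λ = (1 − α)(n + g + δ).
λ = (1 − 0.47) × 0.107 = 0.53 × 0.107 = 0.05671
Half-life = ln 2 / λ = 0.6931 / 0.05671 ≈ 12.22 years

about 12.2 years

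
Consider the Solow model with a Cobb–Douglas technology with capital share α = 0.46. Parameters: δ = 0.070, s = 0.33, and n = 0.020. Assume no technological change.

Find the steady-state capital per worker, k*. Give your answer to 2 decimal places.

k* = 11.09

In steady state, investment equals break-even investment: s·k^α = (n + δ)·k.
Rearranging, k^(1−α) = s / (n + δ).
k^0.54 = 0.33 / (0.020 + 0.070) = 0.33 / 0.090 = 3.6667
k* = 3.6667^(1/0.54) ≈ 11.0906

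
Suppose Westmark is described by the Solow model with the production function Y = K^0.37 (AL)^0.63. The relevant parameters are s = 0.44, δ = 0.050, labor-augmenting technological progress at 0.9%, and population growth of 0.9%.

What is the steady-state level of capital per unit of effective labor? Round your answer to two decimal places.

k* ≈ 19.37

At the steady state, Δk = 0, so s·k^α = (n + g + δ)·k.
Rearranging, k^(1−α) = s / (n + g + δ).
k^0.63 = 0.44 / (0.009 + 0.009 + 0.050) = 0.44 / 0.068 = 6.4706
k* = 6.4706^(1/0.63) ≈ 19.3737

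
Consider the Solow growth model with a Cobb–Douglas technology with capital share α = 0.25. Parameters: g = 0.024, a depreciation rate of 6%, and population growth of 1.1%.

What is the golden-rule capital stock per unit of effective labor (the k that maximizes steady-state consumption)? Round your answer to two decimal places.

k_gold ≈ 3.63

The golden rule sets f'(k) = n + g + δ, i.e. α·k^(α−1) = n + g + δ.
So k^(1−α) = α / (n + g + δ) = 0.25 / 0.095 = 2.6316.
k_gold = 2.6316^(1/0.75) ≈ 3.6332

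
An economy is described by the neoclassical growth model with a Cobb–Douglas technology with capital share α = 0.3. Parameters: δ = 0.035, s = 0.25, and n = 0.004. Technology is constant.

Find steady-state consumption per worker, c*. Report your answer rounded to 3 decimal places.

c* ≈ 1.663

In steady state, investment equals break-even investment: s·k^α = (n + δ)·k.
Rearranging, k^(1−α) = s / (n + δ).
k^0.7 = 0.25 / (0.004 + 0.035) = 0.25 / 0.039 = 6.4103
k* = 6.4103^(1/0.7) ≈ 14.2129
y* = (k*)^α = 14.2129^0.3 ≈ 2.2172
c* = (1 − s)·y* = (1 − 0.25) × 2.2172 ≈ 1.6629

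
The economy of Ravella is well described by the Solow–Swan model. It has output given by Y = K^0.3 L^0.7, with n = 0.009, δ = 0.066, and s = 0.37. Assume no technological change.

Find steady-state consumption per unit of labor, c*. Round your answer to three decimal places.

In steady state, investment equals break-even investment: s·k^α = (n + δ)·k.
Dividing both sides by k: k^(1−α) = s / (n + δ).
k^0.7 = 0.37 / (0.009 + 0.066) = 0.37 / 0.075 = 4.9333
k* = 4.9333^(1/0.7) ≈ 9.7768
y* = (k*)^α = 9.7768^0.3 ≈ 1.9818
c* = (1 − s)·y* = (1 − 0.37) × 1.9818 ≈ 1.2485

c* = 1.249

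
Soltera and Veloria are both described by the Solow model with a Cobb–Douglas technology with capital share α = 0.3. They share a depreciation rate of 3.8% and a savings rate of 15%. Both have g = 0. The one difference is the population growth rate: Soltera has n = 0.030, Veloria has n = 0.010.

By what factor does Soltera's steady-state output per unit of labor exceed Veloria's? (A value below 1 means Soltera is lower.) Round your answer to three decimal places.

y*_S / y*_V ≈ 0.861

Steady-state y* = [s/(n + δ)]^(α/(1−α)), so the ratio is [ (s_S/(n + δ)_S) / (s_V/(n + δ)_V) ]^0.4286.
s_S/(n + δ)_S = 0.15/0.068 = 2.2059; s_V/(n + δ)_V = 0.15/0.048 = 3.1250.
Ratio = (2.2059/3.1250)^0.4286 = 0.7059^0.4286 ≈ 0.8613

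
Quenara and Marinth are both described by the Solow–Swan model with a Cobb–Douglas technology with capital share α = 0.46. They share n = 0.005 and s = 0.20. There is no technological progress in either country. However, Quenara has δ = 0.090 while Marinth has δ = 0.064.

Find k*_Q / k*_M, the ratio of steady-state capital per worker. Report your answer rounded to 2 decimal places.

ratio ≈ 0.55

Steady-state k* = [s/(n + δ)]^(1/(1−α)), so the ratio is [ (s_Q/(n + δ)_Q) / (s_M/(n + δ)_M) ]^1.8519.
s_Q/(n + δ)_Q = 0.20/0.095 = 2.1053; s_M/(n + δ)_M = 0.20/0.069 = 2.8986.
Ratio = (2.1053/2.8986)^1.8519 = 0.7263^1.8519 ≈ 0.5531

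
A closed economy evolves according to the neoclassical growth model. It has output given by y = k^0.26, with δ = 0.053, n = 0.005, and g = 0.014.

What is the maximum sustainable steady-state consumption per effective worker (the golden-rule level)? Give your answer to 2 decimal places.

c_gold ≈ 1.16

At the golden rule, f'(k) = n + g + δ, so α·k^(α−1) = n + g + δ and k_gold = (α/(n + g + δ))^(1/(1−α)).
k_gold = (0.26/0.072)^(1/0.74) = 3.6111^1.3514 ≈ 5.6701
c_gold = f(k_gold) − (n + g + δ)·k_gold = 1.5701 − 0.072×5.6701 ≈ 1.1619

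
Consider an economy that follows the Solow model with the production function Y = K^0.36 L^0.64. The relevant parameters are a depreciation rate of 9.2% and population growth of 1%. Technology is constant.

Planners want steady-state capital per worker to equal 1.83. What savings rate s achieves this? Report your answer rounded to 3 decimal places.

At the steady state, Δk = 0, so s·k^α = (n + δ)·k.
So s / (n + δ) = (k*)^(1−α) = 1.83^0.64 = 1.4722.
Therefore s = 1.4722 × (n + δ) = 1.4722 × 0.102 = 0.1502.

s ≈ 0.150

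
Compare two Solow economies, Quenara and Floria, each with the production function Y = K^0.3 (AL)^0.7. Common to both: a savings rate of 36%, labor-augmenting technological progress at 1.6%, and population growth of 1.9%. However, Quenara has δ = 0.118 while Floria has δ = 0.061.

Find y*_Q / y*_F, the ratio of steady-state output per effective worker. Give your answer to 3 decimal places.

Steady-state y* = [s/(n + g + δ)]^(α/(1−α)), so the ratio is [ (s_Q/(n + g + δ)_Q) / (s_F/(n + g + δ)_F) ]^0.4286.
s_Q/(n + g + δ)_Q = 0.36/0.153 = 2.3529; s_F/(n + g + δ)_F = 0.36/0.096 = 3.7500.
Ratio = (2.3529/3.7500)^0.4286 = 0.6274^0.4286 ≈ 0.8189

ratio ≈ 0.819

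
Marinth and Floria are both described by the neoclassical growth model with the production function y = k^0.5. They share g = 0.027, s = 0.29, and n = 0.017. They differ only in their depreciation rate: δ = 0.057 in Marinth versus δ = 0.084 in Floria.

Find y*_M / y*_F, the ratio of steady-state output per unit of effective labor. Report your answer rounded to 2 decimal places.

Steady-state y* = [s/(n + g + δ)]^(α/(1−α)), so the ratio is [ (s_M/(n + g + δ)_M) / (s_F/(n + g + δ)_F) ]^1.
s_M/(n + g + δ)_M = 0.29/0.101 = 2.8713; s_F/(n + g + δ)_F = 0.29/0.128 = 2.2656.
Ratio = (2.8713/2.2656)^1 = 1.2673^1 ≈ 1.2673

y*_M / y*_F ≈ 1.27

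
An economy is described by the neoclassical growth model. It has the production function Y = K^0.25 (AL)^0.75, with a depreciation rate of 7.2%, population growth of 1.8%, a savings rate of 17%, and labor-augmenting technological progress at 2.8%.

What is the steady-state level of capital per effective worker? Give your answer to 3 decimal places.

k* = 1.627

Steady state requires s·f(k) = (n + g + δ)·k, i.e. s·k^α = (n + g + δ)·k.
Rearranging, k^(1−α) = s / (n + g + δ).
k^0.75 = 0.17 / (0.018 + 0.028 + 0.072) = 0.17 / 0.118 = 1.4407
k* = 1.4407^(1/0.75) ≈ 1.6272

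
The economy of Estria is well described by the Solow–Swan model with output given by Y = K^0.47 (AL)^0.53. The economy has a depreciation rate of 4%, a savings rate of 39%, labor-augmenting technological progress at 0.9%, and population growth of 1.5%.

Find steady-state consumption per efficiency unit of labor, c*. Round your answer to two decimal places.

c* ≈ 3.03

Steady state requires s·f(k) = (n + g + δ)·k, i.e. s·k^α = (n + g + δ)·k.
Rearranging, k^(1−α) = s / (n + g + δ).
k^0.53 = 0.39 / (0.015 + 0.009 + 0.040) = 0.39 / 0.064 = 6.0938
k* = 6.0938^(1/0.53) ≈ 30.2636
y* = (k*)^α = 30.2636^0.47 ≈ 4.9663
c* = (1 − s)·y* = (1 − 0.39) × 4.9663 ≈ 3.0294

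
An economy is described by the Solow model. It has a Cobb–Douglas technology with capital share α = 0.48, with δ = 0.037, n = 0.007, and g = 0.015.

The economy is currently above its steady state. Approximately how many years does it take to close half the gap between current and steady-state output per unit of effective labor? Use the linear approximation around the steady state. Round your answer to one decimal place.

t_½ ≈ 22.6 years

Near the steady state the convergence rate is λ = (1 − α)(n + g + δ).
λ = (1 − 0.48) × 0.059 = 0.52 × 0.059 = 0.03068
Half-life = ln 2 / λ = 0.6931 / 0.03068 ≈ 22.59 years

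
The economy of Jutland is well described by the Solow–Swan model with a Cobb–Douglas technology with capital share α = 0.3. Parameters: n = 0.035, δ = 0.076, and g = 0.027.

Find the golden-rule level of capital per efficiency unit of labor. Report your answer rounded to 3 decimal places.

k_gold ≈ 3.032

The golden rule sets f'(k) = n + g + δ, i.e. α·k^(α−1) = n + g + δ.
So k^(1−α) = α / (n + g + δ) = 0.3 / 0.138 = 2.1739.
k_gold = 2.1739^(1/0.7) ≈ 3.0323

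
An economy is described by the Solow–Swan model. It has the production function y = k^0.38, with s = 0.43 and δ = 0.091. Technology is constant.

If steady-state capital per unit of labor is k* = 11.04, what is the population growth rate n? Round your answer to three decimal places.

n ≈ 0.006

In steady state, investment equals break-even investment: s·k^α = (n + δ)·k.
So s / (n + δ) = (k*)^(1−α) = 11.04^0.62 = 4.4324.
Therefore n + δ = s / 4.4324 = 0.43 / 4.4324 = 0.0970, so n = 0.0970 − 0.091 = 0.0060.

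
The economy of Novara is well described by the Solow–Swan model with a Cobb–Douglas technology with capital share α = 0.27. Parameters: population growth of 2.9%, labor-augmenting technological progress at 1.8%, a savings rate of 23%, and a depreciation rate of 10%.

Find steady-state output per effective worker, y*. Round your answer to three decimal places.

In steady state, investment equals break-even investment: s·k^α = (n + g + δ)·k.
Dividing both sides by k: k^(1−α) = s / (n + g + δ).
k^0.73 = 0.23 / (0.029 + 0.018 + 0.100) = 0.23 / 0.147 = 1.5646
k* = 1.5646^(1/0.73) ≈ 1.8463
y* = (k*)^α = 1.8463^0.27 ≈ 1.1801

y* ≈ 1.180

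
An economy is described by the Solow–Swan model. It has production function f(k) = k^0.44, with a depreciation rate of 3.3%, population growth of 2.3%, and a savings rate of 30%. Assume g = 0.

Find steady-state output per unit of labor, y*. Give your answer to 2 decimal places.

y* = 3.74

Steady state requires s·f(k) = (n + δ)·k, i.e. s·k^α = (n + δ)·k.
Rearranging, k^(1−α) = s / (n + δ).
k^0.56 = 0.30 / (0.023 + 0.033) = 0.30 / 0.056 = 5.3571
k* = 5.3571^(1/0.56) ≈ 20.0290
y* = (k*)^α = 20.0290^0.44 ≈ 3.7388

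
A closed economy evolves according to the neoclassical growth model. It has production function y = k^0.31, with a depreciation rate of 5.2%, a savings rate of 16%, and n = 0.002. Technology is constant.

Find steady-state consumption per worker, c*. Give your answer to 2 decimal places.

At the steady state, Δk = 0, so s·k^α = (n + δ)·k.
Dividing both sides by k: k^(1−α) = s / (n + δ).
k^0.69 = 0.16 / (0.002 + 0.052) = 0.16 / 0.054 = 2.9630
k* = 2.9630^(1/0.69) ≈ 4.8269
y* = (k*)^α = 4.8269^0.31 ≈ 1.6291
c* = (1 − s)·y* = (1 − 0.16) × 1.6291 ≈ 1.3684

c* = 1.37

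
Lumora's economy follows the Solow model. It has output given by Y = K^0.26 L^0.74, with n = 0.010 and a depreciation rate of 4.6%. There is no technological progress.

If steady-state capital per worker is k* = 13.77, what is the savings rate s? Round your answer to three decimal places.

Steady state requires s·f(k) = (n + δ)·k, i.e. s·k^α = (n + δ)·k.
So s / (n + δ) = (k*)^(1−α) = 13.77^0.74 = 6.9632.
Therefore s = 6.9632 × (n + δ) = 6.9632 × 0.056 = 0.3899.

s ≈ 0.390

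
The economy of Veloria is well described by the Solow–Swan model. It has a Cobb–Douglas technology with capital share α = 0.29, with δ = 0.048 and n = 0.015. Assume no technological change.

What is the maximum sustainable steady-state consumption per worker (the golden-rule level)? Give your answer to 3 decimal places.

c_gold ≈ 1.325

At the golden rule, f'(k) = n + δ, so α·k^(α−1) = n + δ and k_gold = (α/(n + δ))^(1/(1−α)).
k_gold = (0.29/0.063)^(1/0.71) = 4.6032^1.4085 ≈ 8.5885
c_gold = f(k_gold) − (n + δ)·k_gold = 1.8657 − 0.063×8.5885 ≈ 1.3246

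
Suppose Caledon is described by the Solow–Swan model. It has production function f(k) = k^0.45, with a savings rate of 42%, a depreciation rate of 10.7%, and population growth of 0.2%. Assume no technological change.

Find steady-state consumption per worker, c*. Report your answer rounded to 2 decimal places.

At the steady state, Δk = 0, so s·k^α = (n + δ)·k.
Dividing both sides by k: k^(1−α) = s / (n + δ).
k^0.55 = 0.42 / (0.002 + 0.107) = 0.42 / 0.109 = 3.8532
k* = 3.8532^(1/0.55) ≈ 11.6180
y* = (k*)^α = 11.6180^0.45 ≈ 3.0152
c* = (1 − s)·y* = (1 − 0.42) × 3.0152 ≈ 1.7488

c* = 1.75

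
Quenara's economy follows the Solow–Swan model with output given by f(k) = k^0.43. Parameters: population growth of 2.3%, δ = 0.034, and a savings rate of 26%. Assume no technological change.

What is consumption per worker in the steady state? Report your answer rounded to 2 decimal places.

In steady state, investment equals break-even investment: s·k^α = (n + δ)·k.
Rearranging, k^(1−α) = s / (n + δ).
k^0.57 = 0.26 / (0.023 + 0.034) = 0.26 / 0.057 = 4.5614
k* = 4.5614^(1/0.57) ≈ 14.3322
y* = (k*)^α = 14.3322^0.43 ≈ 3.1421
c* = (1 − s)·y* = (1 − 0.26) × 3.1421 ≈ 2.3252

c* ≈ 2.33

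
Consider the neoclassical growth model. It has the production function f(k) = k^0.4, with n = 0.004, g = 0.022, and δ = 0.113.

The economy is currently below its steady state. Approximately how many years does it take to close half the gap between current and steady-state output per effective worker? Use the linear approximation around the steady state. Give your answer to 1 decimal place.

half-life ≈ 8.3 years

Near the steady state the convergence rate is λ = (1 − α)(n + g + δ).
λ = (1 − 0.4) × 0.139 = 0.6 × 0.139 = 0.0834
Half-life = ln 2 / λ = 0.6931 / 0.0834 ≈ 8.31 years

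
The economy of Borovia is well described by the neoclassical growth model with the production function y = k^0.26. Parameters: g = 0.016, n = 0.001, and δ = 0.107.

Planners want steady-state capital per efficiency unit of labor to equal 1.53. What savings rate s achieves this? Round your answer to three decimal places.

s ≈ 0.170

At the steady state, Δk = 0, so s·k^α = (n + g + δ)·k.
So s / (n + g + δ) = (k*)^(1−α) = 1.53^0.74 = 1.3698.
Therefore s = 1.3698 × (n + g + δ) = 1.3698 × 0.124 = 0.1699.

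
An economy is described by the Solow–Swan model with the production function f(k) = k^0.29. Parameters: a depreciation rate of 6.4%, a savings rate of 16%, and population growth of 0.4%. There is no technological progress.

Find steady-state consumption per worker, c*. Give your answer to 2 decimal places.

c* = 1.19

At the steady state, Δk = 0, so s·k^α = (n + δ)·k.
Dividing both sides by k: k^(1−α) = s / (n + δ).
k^0.71 = 0.16 / (0.004 + 0.064) = 0.16 / 0.068 = 2.3529
k* = 2.3529^(1/0.71) ≈ 3.3372
y* = (k*)^α = 3.3372^0.29 ≈ 1.4183
c* = (1 − s)·y* = (1 − 0.16) × 1.4183 ≈ 1.1914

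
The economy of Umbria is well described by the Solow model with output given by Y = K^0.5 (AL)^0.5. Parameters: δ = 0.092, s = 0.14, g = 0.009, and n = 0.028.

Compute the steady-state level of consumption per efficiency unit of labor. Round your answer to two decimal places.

c* = 0.93

At the steady state, Δk = 0, so s·k^α = (n + g + δ)·k.
Rearranging, k^(1−α) = s / (n + g + δ).
k^0.5 = 0.14 / (0.028 + 0.009 + 0.092) = 0.14 / 0.129 = 1.0853
k* = 1.0853^(1/0.5) ≈ 1.1779
y* = (k*)^α = 1.1779^0.5 ≈ 1.0853
c* = (1 − s)·y* = (1 − 0.14) × 1.0853 ≈ 0.9334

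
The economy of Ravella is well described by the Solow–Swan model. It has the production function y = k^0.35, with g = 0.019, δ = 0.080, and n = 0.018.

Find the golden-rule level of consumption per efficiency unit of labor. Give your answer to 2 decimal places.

At the golden rule, f'(k) = n + g + δ, so α·k^(α−1) = n + g + δ and k_gold = (α/(n + g + δ))^(1/(1−α)).
k_gold = (0.35/0.117)^(1/0.65) = 2.9915^1.5385 ≈ 5.3970
c_gold = f(k_gold) − (n + g + δ)·k_gold = 1.8041 − 0.117×5.3970 ≈ 1.1727

c_gold ≈ 1.17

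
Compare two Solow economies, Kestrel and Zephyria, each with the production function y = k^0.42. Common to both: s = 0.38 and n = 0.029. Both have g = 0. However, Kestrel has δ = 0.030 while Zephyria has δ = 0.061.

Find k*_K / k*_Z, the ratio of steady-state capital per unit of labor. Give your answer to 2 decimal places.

k*_K / k*_Z ≈ 2.07

Steady-state k* = [s/(n + δ)]^(1/(1−α)), so the ratio is [ (s_K/(n + δ)_K) / (s_Z/(n + δ)_Z) ]^1.7241.
s_K/(n + δ)_K = 0.38/0.059 = 6.4407; s_Z/(n + δ)_Z = 0.38/0.090 = 4.2222.
Ratio = (6.4407/4.2222)^1.7241 = 1.5254^1.7241 ≈ 2.0710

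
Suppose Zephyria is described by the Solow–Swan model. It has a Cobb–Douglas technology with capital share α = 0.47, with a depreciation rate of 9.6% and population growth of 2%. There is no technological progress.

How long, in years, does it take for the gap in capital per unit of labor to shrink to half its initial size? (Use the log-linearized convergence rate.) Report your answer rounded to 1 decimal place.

Near the steady state the convergence rate is λ = (1 − α)(n + δ).
λ = (1 − 0.47) × 0.116 = 0.53 × 0.116 = 0.06148
Half-life = ln 2 / λ = 0.6931 / 0.06148 ≈ 11.27 years

about 11.3 years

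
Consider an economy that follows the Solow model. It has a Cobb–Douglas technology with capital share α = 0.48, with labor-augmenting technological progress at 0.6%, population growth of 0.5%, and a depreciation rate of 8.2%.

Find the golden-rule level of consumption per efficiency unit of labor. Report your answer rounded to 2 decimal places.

At the golden rule, f'(k) = n + g + δ, so α·k^(α−1) = n + g + δ and k_gold = (α/(n + g + δ))^(1/(1−α)).
k_gold = (0.48/0.093)^(1/0.52) = 5.1613^1.9231 ≈ 23.4805
c_gold = f(k_gold) − (n + g + δ)·k_gold = 4.5492 − 0.093×23.4805 ≈ 2.3655

c_gold ≈ 2.37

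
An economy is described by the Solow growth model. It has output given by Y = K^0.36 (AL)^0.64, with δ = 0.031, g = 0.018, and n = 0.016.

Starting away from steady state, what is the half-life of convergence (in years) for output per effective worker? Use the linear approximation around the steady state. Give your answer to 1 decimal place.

Near the steady state the convergence rate is λ = (1 − α)(n + g + δ).
λ = (1 − 0.36) × 0.065 = 0.64 × 0.065 = 0.0416
Half-life = ln 2 / λ = 0.6931 / 0.0416 ≈ 16.66 years

about 16.7 years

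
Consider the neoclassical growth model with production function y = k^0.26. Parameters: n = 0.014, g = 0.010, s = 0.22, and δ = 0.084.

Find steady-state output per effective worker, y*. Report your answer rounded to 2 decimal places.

At the steady state, Δk = 0, so s·k^α = (n + g + δ)·k.
Dividing both sides by k: k^(1−α) = s / (n + g + δ).
k^0.74 = 0.22 / (0.014 + 0.010 + 0.084) = 0.22 / 0.108 = 2.0370
k* = 2.0370^(1/0.74) ≈ 2.6155
y* = (k*)^α = 2.6155^0.26 ≈ 1.2840

y* ≈ 1.28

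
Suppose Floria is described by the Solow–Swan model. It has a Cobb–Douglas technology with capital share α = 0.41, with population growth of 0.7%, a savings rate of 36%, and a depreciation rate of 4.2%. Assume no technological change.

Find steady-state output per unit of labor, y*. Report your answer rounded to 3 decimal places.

At the steady state, Δk = 0, so s·k^α = (n + δ)·k.
Dividing both sides by k: k^(1−α) = s / (n + δ).
k^0.59 = 0.36 / (0.007 + 0.042) = 0.36 / 0.049 = 7.3469
k* = 7.3469^(1/0.59) ≈ 29.3747
y* = (k*)^α = 29.3747^0.41 ≈ 3.9982

y* = 3.998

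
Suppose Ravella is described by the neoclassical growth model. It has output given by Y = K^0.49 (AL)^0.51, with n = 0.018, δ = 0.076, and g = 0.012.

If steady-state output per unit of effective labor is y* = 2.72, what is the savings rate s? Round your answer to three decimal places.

Steady state requires s·f(k) = (n + g + δ)·k, i.e. s·k^α = (n + g + δ)·k.
Since y* = [s/(n + g + δ)]^(α/(1−α)), we have s/(n + g + δ) = (y*)^((1−α)/α) = 2.72^1.0408 = 2.8333.
Therefore s = 2.8333 × (n + g + δ) = 2.8333 × 0.106 = 0.3003.

s ≈ 0.300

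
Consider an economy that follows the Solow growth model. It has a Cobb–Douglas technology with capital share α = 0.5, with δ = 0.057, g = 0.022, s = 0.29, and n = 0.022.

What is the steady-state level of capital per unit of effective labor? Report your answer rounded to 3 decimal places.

k* ≈ 8.244

At the steady state, Δk = 0, so s·k^α = (n + g + δ)·k.
Rearranging, k^(1−α) = s / (n + g + δ).
k^0.5 = 0.29 / (0.022 + 0.022 + 0.057) = 0.29 / 0.101 = 2.8713
k* = 2.8713^(1/0.5) ≈ 8.2444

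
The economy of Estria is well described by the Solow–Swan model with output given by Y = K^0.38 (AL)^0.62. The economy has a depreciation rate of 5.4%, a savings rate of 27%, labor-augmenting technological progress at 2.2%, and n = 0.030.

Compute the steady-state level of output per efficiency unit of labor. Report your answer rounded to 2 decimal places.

In steady state, investment equals break-even investment: s·k^α = (n + g + δ)·k.
Dividing both sides by k: k^(1−α) = s / (n + g + δ).
k^0.62 = 0.27 / (0.030 + 0.022 + 0.054) = 0.27 / 0.106 = 2.5472
k* = 2.5472^(1/0.62) ≈ 4.5179
y* = (k*)^α = 4.5179^0.38 ≈ 1.7737

y* = 1.77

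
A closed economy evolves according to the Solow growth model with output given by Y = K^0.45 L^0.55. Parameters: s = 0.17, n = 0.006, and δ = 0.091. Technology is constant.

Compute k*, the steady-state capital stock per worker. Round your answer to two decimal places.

In steady state, investment equals break-even investment: s·k^α = (n + δ)·k.
Rearranging, k^(1−α) = s / (n + δ).
k^0.55 = 0.17 / (0.006 + 0.091) = 0.17 / 0.097 = 1.7526
k* = 1.7526^(1/0.55) ≈ 2.7737

k* ≈ 2.77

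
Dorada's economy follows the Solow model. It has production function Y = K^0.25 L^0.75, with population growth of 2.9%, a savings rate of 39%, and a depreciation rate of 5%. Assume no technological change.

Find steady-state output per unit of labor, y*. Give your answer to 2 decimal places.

y* = 1.70

Steady state requires s·f(k) = (n + δ)·k, i.e. s·k^α = (n + δ)·k.
Dividing both sides by k: k^(1−α) = s / (n + δ).
k^0.75 = 0.39 / (0.029 + 0.050) = 0.39 / 0.079 = 4.9367
k* = 4.9367^(1/0.75) ≈ 8.4059
y* = (k*)^α = 8.4059^0.25 ≈ 1.7027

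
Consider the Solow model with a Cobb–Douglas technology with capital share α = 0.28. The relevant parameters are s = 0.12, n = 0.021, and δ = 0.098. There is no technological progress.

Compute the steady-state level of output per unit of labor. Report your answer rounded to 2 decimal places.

Steady state requires s·f(k) = (n + δ)·k, i.e. s·k^α = (n + δ)·k.
Rearranging, k^(1−α) = s / (n + δ).
k^0.72 = 0.12 / (0.021 + 0.098) = 0.12 / 0.119 = 1.0084
k* = 1.0084^(1/0.72) ≈ 1.0117
y* = (k*)^α = 1.0117^0.28 ≈ 1.0033

y* = 1.00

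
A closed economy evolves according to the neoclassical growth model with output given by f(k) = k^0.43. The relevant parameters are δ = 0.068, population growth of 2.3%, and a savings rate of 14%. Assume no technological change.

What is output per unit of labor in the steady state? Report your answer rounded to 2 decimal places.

y* ≈ 1.38

In steady state, investment equals break-even investment: s·k^α = (n + δ)·k.
Rearranging, k^(1−α) = s / (n + δ).
k^0.57 = 0.14 / (0.023 + 0.068) = 0.14 / 0.091 = 1.5385
k* = 1.5385^(1/0.57) ≈ 2.1293
y* = (k*)^α = 2.1293^0.43 ≈ 1.3840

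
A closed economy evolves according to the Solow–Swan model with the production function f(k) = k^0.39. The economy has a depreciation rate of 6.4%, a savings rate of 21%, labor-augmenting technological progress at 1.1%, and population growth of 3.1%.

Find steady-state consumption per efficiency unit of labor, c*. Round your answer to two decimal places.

c* ≈ 1.22

At the steady state, Δk = 0, so s·k^α = (n + g + δ)·k.
Rearranging, k^(1−α) = s / (n + g + δ).
k^0.61 = 0.21 / (0.031 + 0.011 + 0.064) = 0.21 / 0.106 = 1.9811
k* = 1.9811^(1/0.61) ≈ 3.0671
y* = (k*)^α = 3.0671^0.39 ≈ 1.5482
c* = (1 − s)·y* = (1 − 0.21) × 1.5482 ≈ 1.2231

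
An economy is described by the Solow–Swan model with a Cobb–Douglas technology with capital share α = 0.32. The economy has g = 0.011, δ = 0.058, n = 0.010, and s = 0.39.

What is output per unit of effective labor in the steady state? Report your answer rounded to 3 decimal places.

y* = 2.120

Steady state requires s·f(k) = (n + g + δ)·k, i.e. s·k^α = (n + g + δ)·k.
Dividing both sides by k: k^(1−α) = s / (n + g + δ).
k^0.68 = 0.39 / (0.010 + 0.011 + 0.058) = 0.39 / 0.079 = 4.9367
k* = 4.9367^(1/0.68) ≈ 10.4655
y* = (k*)^α = 10.4655^0.32 ≈ 2.1199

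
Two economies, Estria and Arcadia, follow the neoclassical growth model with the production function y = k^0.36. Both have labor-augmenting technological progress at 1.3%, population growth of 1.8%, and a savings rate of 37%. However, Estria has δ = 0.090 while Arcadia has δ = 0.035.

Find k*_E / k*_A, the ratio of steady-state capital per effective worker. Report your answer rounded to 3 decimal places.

Steady-state k* = [s/(n + g + δ)]^(1/(1−α)), so the ratio is [ (s_E/(n + g + δ)_E) / (s_A/(n + g + δ)_A) ]^1.5625.
s_E/(n + g + δ)_E = 0.37/0.121 = 3.0579; s_A/(n + g + δ)_A = 0.37/0.066 = 5.6061.
Ratio = (3.0579/5.6061)^1.5625 = 0.5455^1.5625 ≈ 0.3879

ratio ≈ 0.388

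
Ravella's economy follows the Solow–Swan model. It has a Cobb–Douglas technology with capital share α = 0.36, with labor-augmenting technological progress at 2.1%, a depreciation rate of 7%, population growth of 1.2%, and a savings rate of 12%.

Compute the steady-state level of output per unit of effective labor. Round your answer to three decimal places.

y* = 1.090

At the steady state, Δk = 0, so s·k^α = (n + g + δ)·k.
Rearranging, k^(1−α) = s / (n + g + δ).
k^0.64 = 0.12 / (0.012 + 0.021 + 0.070) = 0.12 / 0.103 = 1.1650
k* = 1.1650^(1/0.64) ≈ 1.2695
y* = (k*)^α = 1.2695^0.36 ≈ 1.0897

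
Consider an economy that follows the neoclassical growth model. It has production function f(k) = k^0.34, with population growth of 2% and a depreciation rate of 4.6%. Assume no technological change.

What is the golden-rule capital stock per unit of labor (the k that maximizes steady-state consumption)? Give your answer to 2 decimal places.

The golden rule sets f'(k) = n + δ, i.e. α·k^(α−1) = n + δ.
So k^(1−α) = α / (n + δ) = 0.34 / 0.066 = 5.1515.
k_gold = 5.1515^(1/0.66) ≈ 11.9864

k_gold ≈ 11.99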